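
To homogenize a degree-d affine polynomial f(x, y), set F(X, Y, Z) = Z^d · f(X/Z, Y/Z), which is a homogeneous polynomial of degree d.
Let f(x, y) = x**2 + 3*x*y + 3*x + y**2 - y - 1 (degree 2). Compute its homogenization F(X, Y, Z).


F(X, Y, Z) = X**2 + 3*X*Y + 3*X*Z + Y**2 - Y*Z - Z**2

deg(f) = 2.
Substitute x = X/Z, y = Y/Z into f, then multiply by Z^2.
  monomial 1·x^2·y^0 ↦ 1·X^2·Y^0·Z^0.
  monomial 3·x^1·y^1 ↦ 3·X^1·Y^1·Z^0.
  monomial 3·x^1·y^0 ↦ 3·X^1·Y^0·Z^1.
  monomial 1·x^0·y^2 ↦ 1·X^0·Y^2·Z^0.
  monomial -1·x^0·y^1 ↦ -1·X^0·Y^1·Z^1.
  monomial -1·x^0·y^0 ↦ -1·X^0·Y^0·Z^2.
Collecting: F(X, Y, Z) = X**2 + 3*X*Y + 3*X*Z + Y**2 - Y*Z - Z**2.


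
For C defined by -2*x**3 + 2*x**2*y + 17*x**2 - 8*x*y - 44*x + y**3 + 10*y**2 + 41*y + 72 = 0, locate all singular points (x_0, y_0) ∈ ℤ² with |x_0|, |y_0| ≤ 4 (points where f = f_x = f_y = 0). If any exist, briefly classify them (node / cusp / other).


Singular points: {(2, -3)}; classification: node.

Compute partial derivatives:
  f_x = -6*x**2 + 4*x*y + 34*x - 8*y - 44.
  f_y = 2*x**2 - 8*x + 3*y**2 + 20*y + 41.
Scan x_0 ∈ {−4, ..., 4}. For each x_0, f_y(x_0, y) is a polynomial in y; find its integer roots y ∈ {−4, ..., 4}, then test f_x and f at those candidates.
  x = -4: f_y(-4, y) = 3*y**2 + 20*y + 105; no integer root y with |y| ≤ 4.
  x = -3: f_y(-3, y) = 3*y**2 + 20*y + 83; no integer root y with |y| ≤ 4.
  x = -2: f_y(-2, y) = 3*y**2 + 20*y + 65; no integer root y with |y| ≤ 4.
  x = -1: f_y(-1, y) = 3*y**2 + 20*y + 51; no integer root y with |y| ≤ 4.
  x = 0: f_y(0, y) = 3*y**2 + 20*y + 41; no integer root y with |y| ≤ 4.
  x = 1: f_y(1, y) = 3*y**2 + 20*y + 35; no integer root y with |y| ≤ 4.
  x = 2: f_y(2, y) = 3*y**2 + 20*y + 33; vanishes at y ∈ {-3}. (2, -3): f_x = 0, f = 0 — SINGULAR.
  x = 3: f_y(3, y) = 3*y**2 + 20*y + 35; no integer root y with |y| ≤ 4.
  x = 4: f_y(4, y) = 3*y**2 + 20*y + 41; no integer root y with |y| ≤ 4.
Only singular point on the grid: (2, -3).
Classify: substitute x = 2 + u, y = -3 + v and expand: f = -2*u**3 + 2*u**2*v - u**2 + v**3 + v**2.
No constant or linear terms (consistent with a singular point). Quadratic part: -u**2 + v**2. Cubic part: -2*u**3 + 2*u**2*v + v**3.
The quadratic part v**2 - u**2 = (v − u)(v + u) splits into two distinct linear factors, so there are two distinct tangent lines y − -3 = ±(x − 2) — this is a node (ordinary double point).
Classification: node.


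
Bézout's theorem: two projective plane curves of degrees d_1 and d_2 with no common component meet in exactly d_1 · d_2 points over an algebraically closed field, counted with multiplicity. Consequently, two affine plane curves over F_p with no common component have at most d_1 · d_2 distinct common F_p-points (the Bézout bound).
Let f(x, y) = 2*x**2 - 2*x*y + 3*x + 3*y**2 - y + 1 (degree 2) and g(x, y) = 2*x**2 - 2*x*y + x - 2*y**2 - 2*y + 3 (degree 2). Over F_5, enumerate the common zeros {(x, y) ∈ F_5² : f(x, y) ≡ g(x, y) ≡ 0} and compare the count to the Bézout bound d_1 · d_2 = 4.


Common zeros: ∅; count = 0; Bézout bound = 4.

deg(f) = 2, deg(g) = 2, so Bézout bound = 4.
Scan x ∈ F_5. For each x, list the y ∈ F_5 with f(x, y) ≡ 0 and those with g(x, y) ≡ 0 (mod 5); the common zeros in that column are the intersection.
  x = 0: f ≡ 0 at y ∈ {3, 4}; g ≡ 0 at y ∈ ∅; common: ∅.
  x = 1: f ≡ 0 at y ∈ ∅; g ≡ 0 at y ∈ {1, 2}; common: ∅.
  x = 2: f ≡ 0 at y ∈ {0}; g ≡ 0 at y ∈ {1}; common: ∅.
  x = 3: f ≡ 0 at y ∈ ∅; g ≡ 0 at y ∈ {2, 4}; common: ∅.
  x = 4: f ≡ 0 at y ∈ {0, 3}; g ≡ 0 at y ∈ ∅; common: ∅.
Collecting: common zeros = ∅, so the count is 0.
Comparison with the Bézout bound: 0 ≤ 4 = deg(f)·deg(g), as expected for curves with no common component (the affine F_5-count falls short of the bound because intersections may lie at infinity, over extension fields, or carry multiplicity).


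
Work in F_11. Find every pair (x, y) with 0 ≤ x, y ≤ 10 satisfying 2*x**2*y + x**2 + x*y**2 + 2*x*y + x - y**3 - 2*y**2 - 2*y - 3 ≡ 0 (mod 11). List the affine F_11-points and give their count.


Affine F_11-points: {(1, 8), (2, 8), (3, 10), (4, 5), (8, 10), (9, 4)}; count = 6.

For each of the 121 pairs (x, y) ∈ F_11², evaluate f(x, y) mod 11. Record the zeros.
  x = 0: [0↦8, 1↦3, 2↦10, 3↦1, 4↦3, 5↦10, 6↦5, 7↦4, 8↦1, 9↦1, 10↦9]  zeros at y ∈ ∅
  x = 1: [0↦10, 1↦10, 2↦2, 3↦2, 4↦4, 5↦2, 6↦1, 7↦6, 8↦0, 9↦10, 10↦8]  zeros at y ∈ {8}
  x = 2: [0↦3, 1↦1, 2↦4, 3↦6, 4↦1, 5↦5, 6↦1, 7↦5, 8↦0, 9↦2, 10↦5]  zeros at y ∈ {8}
  x = 3: [0↦9, 1↦9, 2↦5, 3↦2, 4↦5, 5↦8, 6↦5, 7↦1, 8↦1, 9↦10, 10↦0]  zeros at y ∈ {10}
  x = 4: [0↦6, 1↦1, 2↦5, 3↦1, 4↦5, 5↦0, 6↦2, 7↦5, 8↦3, 9↦1, 10↦4]  zeros at y ∈ {5}
  x = 5: [0↦5, 1↦10, 2↦4, 3↦3, 4↦1, 5↦3, 6↦3, 7↦6, 8↦6, 9↦8, 10↦6]  zeros at y ∈ ∅
  x = 6: [0↦6, 1↦3, 2↦2, 3↦8, 4↦4, 5↦6, 6↦8, 7↦4, 8↦10, 9↦9, 10↦6]  zeros at y ∈ ∅
  x = 7: [0↦9, 1↦2, 2↦10, 3↦5, 4↦3, 5↦9, 6↦6, 7↦10, 8↦4, 9↦4, 10↦4]  zeros at y ∈ ∅
  x = 8: [0↦3, 1↦7, 2↦6, 3↦5, 4↦9, 5↦1, 6↦8, 7↦2, 8↦10, 9↦4, 10↦0]  zeros at y ∈ {10}
  x = 9: [0↦10, 1↦7, 2↦1, 3↦8, 4↦0, 5↦4, 6↦3, 7↦2, 8↦6, 9↦9, 10↦5]  zeros at y ∈ {4}
  x = 10: [0↦8, 1↦2, 2↦6, 3↦3, 4↦9, 5↦7, 6↦2, 7↦10, 8↦3, 9↦8, 10↦8]  zeros at y ∈ ∅
Collecting zeros: affine points = {(1, 8), (2, 8), (3, 10), (4, 5), (8, 10), (9, 4)}.
Total count |C(F_11)_aff| = 6.


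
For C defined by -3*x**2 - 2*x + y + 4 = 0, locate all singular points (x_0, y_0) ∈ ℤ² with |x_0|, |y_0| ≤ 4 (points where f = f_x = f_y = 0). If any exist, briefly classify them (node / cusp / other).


No singular points in the scanned grid; C is smooth there.

Compute partial derivatives:
  f_x = -6*x - 2.
  f_y = 1.
f_y = 1 is a nonzero constant, so f_y never vanishes: no point (x, y) can satisfy f = f_x = f_y = 0. In particular no (x, y) ∈ {−4, ..., 4}² is singular; the curve is smooth.


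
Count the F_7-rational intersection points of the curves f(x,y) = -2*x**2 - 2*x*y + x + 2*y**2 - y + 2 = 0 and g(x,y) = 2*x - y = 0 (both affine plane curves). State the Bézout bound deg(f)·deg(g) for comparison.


Common zeros: ∅; count = 0; Bézout bound = 2.

deg(f) = 2, deg(g) = 1, so Bézout bound = 2.
Scan x ∈ F_7. For each x, list the y ∈ F_7 with f(x, y) ≡ 0 and those with g(x, y) ≡ 0 (mod 7); the common zeros in that column are the intersection.
  x = 0: f ≡ 0 at y ∈ ∅; g ≡ 0 at y ∈ {0}; common: ∅.
  x = 1: f ≡ 0 at y ∈ {1, 4}; g ≡ 0 at y ∈ {2}; common: ∅.
  x = 2: f ≡ 0 at y ∈ {1, 5}; g ≡ 0 at y ∈ {4}; common: ∅.
  x = 3: f ≡ 0 at y ∈ ∅; g ≡ 0 at y ∈ {6}; common: ∅.
  x = 4: f ≡ 0 at y ∈ {3, 5}; g ≡ 0 at y ∈ {1}; common: ∅.
  x = 5: f ≡ 0 at y ∈ ∅; g ≡ 0 at y ∈ {3}; common: ∅.
  x = 6: f ≡ 0 at y ∈ {4, 6}; g ≡ 0 at y ∈ {5}; common: ∅.
Collecting: common zeros = ∅, so the count is 0.
Comparison with the Bézout bound: 0 ≤ 2 = deg(f)·deg(g), as expected for curves with no common component (the affine F_7-count falls short of the bound because intersections may lie at infinity, over extension fields, or carry multiplicity).


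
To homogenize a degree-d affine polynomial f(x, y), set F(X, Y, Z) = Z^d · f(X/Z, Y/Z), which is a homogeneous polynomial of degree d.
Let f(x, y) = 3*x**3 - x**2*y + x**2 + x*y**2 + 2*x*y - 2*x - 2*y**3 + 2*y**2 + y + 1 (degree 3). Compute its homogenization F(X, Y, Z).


F(X, Y, Z) = 3*X**3 - X**2*Y + X**2*Z + X*Y**2 + 2*X*Y*Z - 2*X*Z**2 - 2*Y**3 + 2*Y**2*Z + Y*Z**2 + Z**3

deg(f) = 3.
Substitute x = X/Z, y = Y/Z into f, then multiply by Z^3.
  monomial 3·x^3·y^0 ↦ 3·X^3·Y^0·Z^0.
  monomial -1·x^2·y^1 ↦ -1·X^2·Y^1·Z^0.
  monomial 1·x^2·y^0 ↦ 1·X^2·Y^0·Z^1.
  monomial 1·x^1·y^2 ↦ 1·X^1·Y^2·Z^0.
  monomial 2·x^1·y^1 ↦ 2·X^1·Y^1·Z^1.
  monomial -2·x^1·y^0 ↦ -2·X^1·Y^0·Z^2.
  monomial -2·x^0·y^3 ↦ -2·X^0·Y^3·Z^0.
  monomial 2·x^0·y^2 ↦ 2·X^0·Y^2·Z^1.
  monomial 1·x^0·y^1 ↦ 1·X^0·Y^1·Z^2.
  monomial 1·x^0·y^0 ↦ 1·X^0·Y^0·Z^3.
Collecting: F(X, Y, Z) = 3*X**3 - X**2*Y + X**2*Z + X*Y**2 + 2*X*Y*Z - 2*X*Z**2 - 2*Y**3 + 2*Y**2*Z + Y*Z**2 + Z**3.


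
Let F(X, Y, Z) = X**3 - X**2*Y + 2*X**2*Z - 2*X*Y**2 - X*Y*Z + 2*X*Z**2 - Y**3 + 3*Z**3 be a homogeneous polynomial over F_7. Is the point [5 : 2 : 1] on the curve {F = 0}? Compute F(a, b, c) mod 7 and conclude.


F(5,2,1) ≡ 3 (mod 7); P is NOT on the curve.

Evaluate F(5, 2, 1) term-by-term (mod 7).
  X**3 ↦ 1·125·1·1 = 125
  -X**2*Y ↦ -1·25·2·1 = -50
  2*X**2*Z ↦ 2·25·1·1 = 50
  -2*X*Y**2 ↦ -2·5·4·1 = -40
  -X*Y*Z ↦ -1·5·2·1 = -10
  2*X*Z**2 ↦ 2·5·1·1 = 10
  -Y**3 ↦ -1·1·8·1 = -8
  3*Z**3 ↦ 3·1·1·1 = 3
Sum: F(5, 2, 1) = (125) + (-50) + (50) + (-40) + (-10) + (10) + (-8) + (3) = 80.
Reducing mod 7: 80 ≡ 3 (mod 7).
Since F(a, b, c) ≡ 3 ≠ 0 (mod 7), P does NOT lie on the curve.


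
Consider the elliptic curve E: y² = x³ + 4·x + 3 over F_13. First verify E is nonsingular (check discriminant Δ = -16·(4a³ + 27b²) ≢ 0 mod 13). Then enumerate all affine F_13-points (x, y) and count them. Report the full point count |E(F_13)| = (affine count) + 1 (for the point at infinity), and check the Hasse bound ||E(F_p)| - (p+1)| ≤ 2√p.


Affine points = {(0, 4), (0, 9), (3, 4), (3, 9), (6, 3), (6, 10), (7, 6), (7, 7), (8, 1), (8, 12), (9, 1), (9, 12), (10, 4), (10, 9), (11, 0)}; affine count = 15; |E(F_13)| = 16.

Discriminant check: Δ ∝ 4a³ + 27b² = 4·4³ + 27·3² = 4·64 + 27·9 ≡ 5 (mod 13). Nonzero ⇒ E is nonsingular.
For each x ∈ F_13, compute rhs = x³ + 4·x + 3 mod 13, then count y ∈ F_13 with y² ≡ rhs.
  x = 0: rhs = 3, matching y values: 4, 9 (2 points).
  x = 1: rhs = 8, matching y values: none (0 points).
  x = 2: rhs = 6, matching y values: none (0 points).
  x = 3: rhs = 3, matching y values: 4, 9 (2 points).
  x = 4: rhs = 5, matching y values: none (0 points).
  x = 5: rhs = 5, matching y values: none (0 points).
  x = 6: rhs = 9, matching y values: 3, 10 (2 points).
  x = 7: rhs = 10, matching y values: 6, 7 (2 points).
  x = 8: rhs = 1, matching y values: 1, 12 (2 points).
  x = 9: rhs = 1, matching y values: 1, 12 (2 points).
  x = 10: rhs = 3, matching y values: 4, 9 (2 points).
  x = 11: rhs = 0, matching y values: 0 (1 points).
  x = 12: rhs = 11, matching y values: none (0 points).
Total affine count: 15.
Full point count |E(F_13)| = 15 + 1 = 16.
Hasse bound: |16 − (13+1)| = |2| = 2 ≤ 2√13 ≈ 7.2111 ✓.


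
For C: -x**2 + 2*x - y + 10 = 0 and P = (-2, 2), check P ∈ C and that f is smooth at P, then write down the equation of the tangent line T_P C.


Tangent line at P: 6*x - y + 14 = 0.

Step 1: f(-2, 2) = 0, so P lies on C.
Step 2: partial derivatives
  f_x(x, y) = 2 - 2*x, f_y(x, y) = -1.
  f_x(P) = 6, f_y(P) = -1 (gradient nonzero, so P is smooth).
Step 3: tangent line at P: 6·(x − -2) + -1·(y − 2) = 0.
Expanding: 6*x - y + 14 = 0.


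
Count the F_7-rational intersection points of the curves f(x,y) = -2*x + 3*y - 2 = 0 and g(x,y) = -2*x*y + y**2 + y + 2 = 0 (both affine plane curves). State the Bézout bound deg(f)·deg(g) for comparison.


Common zeros: {(0, 3), (2, 2)}; count = 2; Bézout bound = 2.

deg(f) = 1, deg(g) = 2, so Bézout bound = 2.
Scan x ∈ F_7. For each x, list the y ∈ F_7 with f(x, y) ≡ 0 and those with g(x, y) ≡ 0 (mod 7); the common zeros in that column are the intersection.
  x = 0: f ≡ 0 at y ∈ {3}; g ≡ 0 at y ∈ {3}; common: {3}.
  x = 1: f ≡ 0 at y ∈ {6}; g ≡ 0 at y ∈ {4}; common: ∅.
  x = 2: f ≡ 0 at y ∈ {2}; g ≡ 0 at y ∈ {1, 2}; common: {2}.
  x = 3: f ≡ 0 at y ∈ {5}; g ≡ 0 at y ∈ ∅; common: ∅.
  x = 4: f ≡ 0 at y ∈ {1}; g ≡ 0 at y ∈ ∅; common: ∅.
  x = 5: f ≡ 0 at y ∈ {4}; g ≡ 0 at y ∈ ∅; common: ∅.
  x = 6: f ≡ 0 at y ∈ {0}; g ≡ 0 at y ∈ {5, 6}; common: ∅.
Collecting: common zeros = {(0, 3), (2, 2)}, so the count is 2.
Comparison with the Bézout bound: 2 ≤ 2 = deg(f)·deg(g), as expected for curves with no common component (the bound is attained).


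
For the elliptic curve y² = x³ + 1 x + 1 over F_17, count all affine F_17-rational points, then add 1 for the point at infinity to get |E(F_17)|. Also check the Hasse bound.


Affine points = {(0, 1), (0, 16), (4, 1), (4, 16), (6, 6), (6, 11), (9, 5), (9, 12), (10, 5), (10, 12), (11, 0), (13, 1), (13, 16), (15, 5), (15, 12), (16, 4), (16, 13)}; affine count = 17; |E(F_17)| = 18.

Discriminant check: Δ ∝ 4a³ + 27b² = 4·1³ + 27·1² = 4·1 + 27·1 ≡ 14 (mod 17). Nonzero ⇒ E is nonsingular.
For each x ∈ F_17, compute rhs = x³ + 1·x + 1 mod 17, then count y ∈ F_17 with y² ≡ rhs.
  x = 0: rhs = 1, matching y values: 1, 16 (2 points).
  x = 1: rhs = 3, matching y values: none (0 points).
  x = 2: rhs = 11, matching y values: none (0 points).
  x = 3: rhs = 14, matching y values: none (0 points).
  x = 4: rhs = 1, matching y values: 1, 16 (2 points).
  x = 5: rhs = 12, matching y values: none (0 points).
  x = 6: rhs = 2, matching y values: 6, 11 (2 points).
  x = 7: rhs = 11, matching y values: none (0 points).
  x = 8: rhs = 11, matching y values: none (0 points).
  x = 9: rhs = 8, matching y values: 5, 12 (2 points).
  x = 10: rhs = 8, matching y values: 5, 12 (2 points).
  x = 11: rhs = 0, matching y values: 0 (1 points).
  x = 12: rhs = 7, matching y values: none (0 points).
  x = 13: rhs = 1, matching y values: 1, 16 (2 points).
  x = 14: rhs = 5, matching y values: none (0 points).
  x = 15: rhs = 8, matching y values: 5, 12 (2 points).
  x = 16: rhs = 16, matching y values: 4, 13 (2 points).
Total affine count: 17.
Full point count |E(F_17)| = 17 + 1 = 18.
Hasse bound: |18 − (17+1)| = |0| = 0 ≤ 2√17 ≈ 8.2462 ✓.


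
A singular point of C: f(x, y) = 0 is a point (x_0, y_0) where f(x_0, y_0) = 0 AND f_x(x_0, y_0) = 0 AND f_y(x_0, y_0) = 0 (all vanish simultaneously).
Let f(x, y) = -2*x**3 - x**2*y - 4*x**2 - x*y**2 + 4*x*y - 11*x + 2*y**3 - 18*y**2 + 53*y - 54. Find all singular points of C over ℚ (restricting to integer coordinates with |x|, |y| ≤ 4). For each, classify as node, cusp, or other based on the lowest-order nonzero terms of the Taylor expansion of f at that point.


Singular points: {(-1, 3)}; classification: node.

Compute partial derivatives:
  f_x = -6*x**2 - 2*x*y - 8*x - y**2 + 4*y - 11.
  f_y = -x**2 - 2*x*y + 4*x + 6*y**2 - 36*y + 53.
Scan x_0 ∈ {−4, ..., 4}. For each x_0, f_y(x_0, y) is a polynomial in y; find its integer roots y ∈ {−4, ..., 4}, then test f_x and f at those candidates.
  x = -4: f_y(-4, y) = 6*y**2 - 28*y + 21; no integer root y with |y| ≤ 4.
  x = -3: f_y(-3, y) = 6*y**2 - 30*y + 32; no integer root y with |y| ≤ 4.
  x = -2: f_y(-2, y) = 6*y**2 - 32*y + 41; no integer root y with |y| ≤ 4.
  x = -1: f_y(-1, y) = 6*y**2 - 34*y + 48; vanishes at y ∈ {3}. (-1, 3): f_x = 0, f = 0 — SINGULAR.
  x = 0: f_y(0, y) = 6*y**2 - 36*y + 53; no integer root y with |y| ≤ 4.
  x = 1: f_y(1, y) = 6*y**2 - 38*y + 56; vanishes at y ∈ {4}. (1, 4): f_x = -33 ≠ 0.
  x = 2: f_y(2, y) = 6*y**2 - 40*y + 57; no integer root y with |y| ≤ 4.
  x = 3: f_y(3, y) = 6*y**2 - 42*y + 56; no integer root y with |y| ≤ 4.
  x = 4: f_y(4, y) = 6*y**2 - 44*y + 53; no integer root y with |y| ≤ 4.
Only singular point on the grid: (-1, 3).
Classify: substitute x = -1 + u, y = 3 + v and expand: f = -2*u**3 - u**2*v - u**2 - u*v**2 + 2*v**3 + v**2.
No constant or linear terms (consistent with a singular point). Quadratic part: -u**2 + v**2. Cubic part: -2*u**3 - u**2*v - u*v**2 + 2*v**3.
The quadratic part v**2 - u**2 = (v − u)(v + u) splits into two distinct linear factors, so there are two distinct tangent lines y − 3 = ±(x − -1) — this is a node (ordinary double point).
Classification: node.


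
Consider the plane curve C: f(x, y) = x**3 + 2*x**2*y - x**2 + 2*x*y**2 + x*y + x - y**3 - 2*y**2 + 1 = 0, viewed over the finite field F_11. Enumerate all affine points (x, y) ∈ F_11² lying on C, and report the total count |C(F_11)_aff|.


Affine F_11-points: {(0, 3), (0, 7), (0, 10), (1, 2), (1, 10), (2, 6), (2, 8), (2, 10), (3, 0), (3, 7), (3, 8), (6, 0), (6, 3), (6, 7), (7, 1), (9, 2)}; count = 16.

For each of the 121 pairs (x, y) ∈ F_11², evaluate f(x, y) mod 11. Record the zeros.
  x = 0: [0↦1, 1↦9, 2↦7, 3↦0, 4↦4, 5↦2, 6↦10, 7↦0, 8↦10, 9↦1, 10↦0]  zeros at y ∈ {3, 7, 10}
  x = 1: [0↦2, 1↦4, 2↦0, 3↦6, 4↦5, 5↦2, 6↦2, 7↦10, 8↦9, 9↦4, 10↦0]  zeros at y ∈ {2, 10}
  x = 2: [0↦7, 1↦7, 2↦5, 3↦6, 4↦4, 5↦4, 6↦0, 7↦8, 8↦0, 9↦3, 10↦0]  zeros at y ∈ {6, 8, 10}
  x = 3: [0↦0, 1↦2, 2↦6, 3↦6, 4↦7, 5↦3, 6↦10, 7↦0, 8↦0, 9↦4, 10↦6]  zeros at y ∈ {0, 7, 8}
  x = 4: [0↦9, 1↦6, 2↦9, 3↦1, 4↦9, 5↦5, 6↦5, 7↦3, 8↦4, 9↦2, 10↦2]  zeros at y ∈ ∅
  x = 5: [0↦7, 1↦3, 2↦9, 3↦8, 4↦5, 5↦5, 6↦2, 7↦1, 8↦7, 9↦3, 10↦5]  zeros at y ∈ ∅
  x = 6: [0↦0, 1↦10, 2↦1, 3↦0, 4↦1, 5↦9, 6↦7, 7↦0, 8↦4, 9↦2, 10↦10]  zeros at y ∈ {0, 3, 7}
  x = 7: [0↦5, 1↦0, 2↦2, 3↦5, 4↦3, 5↦1, 6↦4, 7↦6, 8↦1, 9↦5, 10↦1]  zeros at y ∈ {1}
  x = 8: [0↦6, 1↦1, 2↦7, 3↦7, 4↦6, 5↦9, 6↦10, 7↦3, 8↦4, 9↦7, 10↦6]  zeros at y ∈ ∅
  x = 9: [0↦9, 1↦8, 2↦0, 3↦1, 4↦5, 5↦6, 6↦9, 7↦8, 8↦8, 9↦3, 10↦9]  zeros at y ∈ {2}
  x = 10: [0↦9, 1↦5, 2↦9, 3↦4, 4↦6, 5↦9, 6↦7, 7↦5, 8↦8, 9↦10, 10↦5]  zeros at y ∈ ∅
Collecting zeros: affine points = {(0, 3), (0, 7), (0, 10), (1, 2), (1, 10), (2, 6), (2, 8), (2, 10), (3, 0), (3, 7), (3, 8), (6, 0), (6, 3), (6, 7), (7, 1), (9, 2)}.
Total count |C(F_11)_aff| = 16.


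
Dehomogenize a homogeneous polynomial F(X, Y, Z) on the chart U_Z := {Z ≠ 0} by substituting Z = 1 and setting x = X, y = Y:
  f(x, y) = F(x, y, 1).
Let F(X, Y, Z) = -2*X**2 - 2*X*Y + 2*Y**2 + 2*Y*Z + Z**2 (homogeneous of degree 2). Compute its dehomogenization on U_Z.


f(x, y) = -2*x**2 - 2*x*y + 2*y**2 + 2*y + 1

On U_Z we set Z = 1. Each monomial c·X^i·Y^j·Z^k in F becomes c·x^i·y^j·1^k = c·x^i·y^j.
Substituting Z = 1: F(X, Y, 1) = -2*x**2 - 2*x*y + 2*y**2 + 2*y + 1.
Note: deg(f) ≤ deg(F) = 2; strict inequality happens when F is divisible by Z (lost terms).


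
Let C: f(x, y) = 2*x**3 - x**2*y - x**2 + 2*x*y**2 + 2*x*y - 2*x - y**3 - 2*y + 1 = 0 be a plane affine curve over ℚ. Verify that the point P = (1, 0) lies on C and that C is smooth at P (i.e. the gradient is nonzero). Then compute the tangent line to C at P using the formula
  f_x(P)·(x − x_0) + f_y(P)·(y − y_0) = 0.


Tangent line at P: 2*x - y - 2 = 0.

Step 1: f(1, 0) = 0, so P lies on C.
Step 2: partial derivatives
  f_x(x, y) = 6*x**2 - 2*x*y - 2*x + 2*y**2 + 2*y - 2, f_y(x, y) = -x**2 + 4*x*y + 2*x - 3*y**2 - 2.
  f_x(P) = 2, f_y(P) = -1 (gradient nonzero, so P is smooth).
Step 3: tangent line at P: 2·(x − 1) + -1·(y − 0) = 0.
Expanding: 2*x - y - 2 = 0.


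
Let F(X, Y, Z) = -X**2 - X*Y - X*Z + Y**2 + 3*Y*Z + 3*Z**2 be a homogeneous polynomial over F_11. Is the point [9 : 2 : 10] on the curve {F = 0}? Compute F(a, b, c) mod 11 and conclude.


F(9,2,10) ≡ 10 (mod 11); P is NOT on the curve.

Evaluate F(9, 2, 10) term-by-term (mod 11).
  -X**2 ↦ -1·81·1·1 = -81
  -X*Y ↦ -1·9·2·1 = -18
  -X*Z ↦ -1·9·1·10 = -90
  Y**2 ↦ 1·1·4·1 = 4
  3*Y*Z ↦ 3·1·2·10 = 60
  3*Z**2 ↦ 3·1·1·100 = 300
Sum: F(9, 2, 10) = (-81) + (-18) + (-90) + (4) + (60) + (300) = 175.
Reducing mod 11: 175 ≡ 10 (mod 11).
Since F(a, b, c) ≡ 10 ≠ 0 (mod 11), P does NOT lie on the curve.


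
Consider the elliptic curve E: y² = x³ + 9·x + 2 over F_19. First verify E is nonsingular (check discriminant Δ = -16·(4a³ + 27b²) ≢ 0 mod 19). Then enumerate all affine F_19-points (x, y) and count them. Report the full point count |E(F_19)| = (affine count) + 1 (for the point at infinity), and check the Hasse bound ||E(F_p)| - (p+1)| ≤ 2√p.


Affine points = {(2, 3), (2, 16), (4, 8), (4, 11), (5, 1), (5, 18), (6, 5), (6, 14), (7, 3), (7, 16), (8, 4), (8, 15), (10, 3), (10, 16), (11, 8), (11, 11), (13, 6), (13, 13), (15, 4), (15, 15), (16, 9), (16, 10), (18, 7), (18, 12)}; affine count = 24; |E(F_19)| = 25.

Discriminant check: Δ ∝ 4a³ + 27b² = 4·9³ + 27·2² = 4·729 + 27·4 ≡ 3 (mod 19). Nonzero ⇒ E is nonsingular.
For each x ∈ F_19, compute rhs = x³ + 9·x + 2 mod 19, then count y ∈ F_19 with y² ≡ rhs.
  x = 0: rhs = 2, matching y values: none (0 points).
  x = 1: rhs = 12, matching y values: none (0 points).
  x = 2: rhs = 9, matching y values: 3, 16 (2 points).
  x = 3: rhs = 18, matching y values: none (0 points).
  x = 4: rhs = 7, matching y values: 8, 11 (2 points).
  x = 5: rhs = 1, matching y values: 1, 18 (2 points).
  x = 6: rhs = 6, matching y values: 5, 14 (2 points).
  x = 7: rhs = 9, matching y values: 3, 16 (2 points).
  x = 8: rhs = 16, matching y values: 4, 15 (2 points).
  x = 9: rhs = 14, matching y values: none (0 points).
  x = 10: rhs = 9, matching y values: 3, 16 (2 points).
  x = 11: rhs = 7, matching y values: 8, 11 (2 points).
  x = 12: rhs = 14, matching y values: none (0 points).
  x = 13: rhs = 17, matching y values: 6, 13 (2 points).
  x = 14: rhs = 3, matching y values: none (0 points).
  x = 15: rhs = 16, matching y values: 4, 15 (2 points).
  x = 16: rhs = 5, matching y values: 9, 10 (2 points).
  x = 17: rhs = 14, matching y values: none (0 points).
  x = 18: rhs = 11, matching y values: 7, 12 (2 points).
Total affine count: 24.
Full point count |E(F_19)| = 24 + 1 = 25.
Hasse bound: |25 − (19+1)| = |5| = 5 ≤ 2√19 ≈ 8.7178 ✓.


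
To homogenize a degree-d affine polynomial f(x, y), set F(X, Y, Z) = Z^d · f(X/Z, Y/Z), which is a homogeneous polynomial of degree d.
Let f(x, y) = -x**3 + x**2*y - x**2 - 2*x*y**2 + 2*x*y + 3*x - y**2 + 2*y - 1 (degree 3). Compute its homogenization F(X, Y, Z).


F(X, Y, Z) = -X**3 + X**2*Y - X**2*Z - 2*X*Y**2 + 2*X*Y*Z + 3*X*Z**2 - Y**2*Z + 2*Y*Z**2 - Z**3

deg(f) = 3.
Substitute x = X/Z, y = Y/Z into f, then multiply by Z^3.
  monomial -1·x^3·y^0 ↦ -1·X^3·Y^0·Z^0.
  monomial 1·x^2·y^1 ↦ 1·X^2·Y^1·Z^0.
  monomial -1·x^2·y^0 ↦ -1·X^2·Y^0·Z^1.
  monomial -2·x^1·y^2 ↦ -2·X^1·Y^2·Z^0.
  monomial 2·x^1·y^1 ↦ 2·X^1·Y^1·Z^1.
  monomial 3·x^1·y^0 ↦ 3·X^1·Y^0·Z^2.
  monomial -1·x^0·y^2 ↦ -1·X^0·Y^2·Z^1.
  monomial 2·x^0·y^1 ↦ 2·X^0·Y^1·Z^2.
  monomial -1·x^0·y^0 ↦ -1·X^0·Y^0·Z^3.
Collecting: F(X, Y, Z) = -X**3 + X**2*Y - X**2*Z - 2*X*Y**2 + 2*X*Y*Z + 3*X*Z**2 - Y**2*Z + 2*Y*Z**2 - Z**3.


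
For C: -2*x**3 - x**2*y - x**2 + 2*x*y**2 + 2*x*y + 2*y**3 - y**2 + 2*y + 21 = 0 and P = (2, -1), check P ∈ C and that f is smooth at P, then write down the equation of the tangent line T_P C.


Tangent line at P: -24*x + 2*y + 50 = 0.

Step 1: f(2, -1) = 0, so P lies on C.
Step 2: partial derivatives
  f_x(x, y) = -6*x**2 - 2*x*y - 2*x + 2*y**2 + 2*y, f_y(x, y) = -x**2 + 4*x*y + 2*x + 6*y**2 - 2*y + 2.
  f_x(P) = -24, f_y(P) = 2 (gradient nonzero, so P is smooth).
Step 3: tangent line at P: -24·(x − 2) + 2·(y − -1) = 0.
Expanding: -24*x + 2*y + 50 = 0.


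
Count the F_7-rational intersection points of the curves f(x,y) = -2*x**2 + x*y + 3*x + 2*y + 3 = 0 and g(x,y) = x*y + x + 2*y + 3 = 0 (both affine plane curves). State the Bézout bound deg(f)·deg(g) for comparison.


Common zeros: {(0, 2), (1, 1)}; count = 2; Bézout bound = 4.

deg(f) = 2, deg(g) = 2, so Bézout bound = 4.
Scan x ∈ F_7. For each x, list the y ∈ F_7 with f(x, y) ≡ 0 and those with g(x, y) ≡ 0 (mod 7); the common zeros in that column are the intersection.
  x = 0: f ≡ 0 at y ∈ {2}; g ≡ 0 at y ∈ {2}; common: {2}.
  x = 1: f ≡ 0 at y ∈ {1}; g ≡ 0 at y ∈ {1}; common: {1}.
  x = 2: f ≡ 0 at y ∈ {5}; g ≡ 0 at y ∈ {4}; common: ∅.
  x = 3: f ≡ 0 at y ∈ {4}; g ≡ 0 at y ∈ {3}; common: ∅.
  x = 4: f ≡ 0 at y ∈ {4}; g ≡ 0 at y ∈ {0}; common: ∅.
  x = 5: f ≡ 0 at y ∈ ∅; g ≡ 0 at y ∈ ∅; common: ∅.
  x = 6: f ≡ 0 at y ∈ {2}; g ≡ 0 at y ∈ {5}; common: ∅.
Collecting: common zeros = {(0, 2), (1, 1)}, so the count is 2.
Comparison with the Bézout bound: 2 ≤ 4 = deg(f)·deg(g), as expected for curves with no common component (the affine F_7-count falls short of the bound because intersections may lie at infinity, over extension fields, or carry multiplicity).


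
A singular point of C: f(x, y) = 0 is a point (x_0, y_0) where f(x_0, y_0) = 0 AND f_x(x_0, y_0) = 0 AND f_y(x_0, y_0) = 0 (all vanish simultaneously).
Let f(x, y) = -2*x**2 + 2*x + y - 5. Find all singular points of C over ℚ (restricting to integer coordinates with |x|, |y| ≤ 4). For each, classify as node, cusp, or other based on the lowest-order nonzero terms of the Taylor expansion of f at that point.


No singular points in the scanned grid; C is smooth there.

Compute partial derivatives:
  f_x = 2 - 4*x.
  f_y = 1.
f_y = 1 is a nonzero constant, so f_y never vanishes: no point (x, y) can satisfy f = f_x = f_y = 0. In particular no (x, y) ∈ {−4, ..., 4}² is singular; the curve is smooth.


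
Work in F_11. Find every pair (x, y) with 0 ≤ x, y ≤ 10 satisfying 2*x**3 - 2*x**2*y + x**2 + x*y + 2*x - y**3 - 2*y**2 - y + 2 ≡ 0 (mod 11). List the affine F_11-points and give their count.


Affine F_11-points: {(1, 3), (1, 8), (1, 9), (3, 3), (4, 0), (4, 3), (4, 6), (6, 9), (7, 9), (9, 4)}; count = 10.

For each of the 121 pairs (x, y) ∈ F_11², evaluate f(x, y) mod 11. Record the zeros.
  x = 0: [0↦2, 1↦9, 2↦6, 3↦9, 4↦1, 5↦9, 6↦5, 7↦5, 8↦3, 9↦4, 10↦2]  zeros at y ∈ ∅
  x = 1: [0↦7, 1↦2, 2↦9, 3↦0, 4↦2, 5↦9, 6↦4, 7↦3, 8↦0, 9↦0, 10↦8]  zeros at y ∈ {3, 8, 9}
  x = 2: [0↦4, 1↦5, 2↦7, 3↦4, 4↦1, 5↦3, 6↦4, 7↦9, 8↦1, 9↦7, 10↦10]  zeros at y ∈ ∅
  x = 3: [0↦5, 1↦8, 2↦1, 3↦0, 4↦10, 5↦3, 6↦6, 7↦2, 8↦7, 9↦4, 10↦9]  zeros at y ∈ {3}
  x = 4: [0↦0, 1↦1, 2↦3, 3↦0, 4↦8, 5↦10, 6↦0, 7↦5, 8↦8, 9↦3, 10↦6]  zeros at y ∈ {0, 3, 6}
  x = 5: [0↦1, 1↦7, 2↦3, 3↦5, 4↦7, 5↦3, 6↦9, 7↦8, 8↦5, 9↦5, 10↦2]  zeros at y ∈ ∅
  x = 6: [0↦9, 1↦5, 2↦2, 3↦5, 4↦8, 5↦5, 6↦1, 7↦1, 8↦10, 9↦0, 10↦9]  zeros at y ∈ {9}
  x = 7: [0↦3, 1↦7, 2↦1, 3↦1, 4↦1, 5↦6, 6↦10, 7↦7, 8↦2, 9↦0, 10↦6]  zeros at y ∈ {9}
  x = 8: [0↦6, 1↦3, 2↦1, 3↦5, 4↦9, 5↦7, 6↦4, 7↦5, 8↦4, 9↦6, 10↦5]  zeros at y ∈ ∅
  x = 9: [0↦8, 1↦5, 2↦3, 3↦7, 4↦0, 5↦9, 6↦6, 7↦7, 8↦6, 9↦8, 10↦7]  zeros at y ∈ {4}
  x = 10: [0↦10, 1↦3, 2↦8, 3↦8, 4↦8, 5↦2, 6↦6, 7↦3, 8↦9, 9↦7, 10↦2]  zeros at y ∈ ∅
Collecting zeros: affine points = {(1, 3), (1, 8), (1, 9), (3, 3), (4, 0), (4, 3), (4, 6), (6, 9), (7, 9), (9, 4)}.
Total count |C(F_11)_aff| = 10.


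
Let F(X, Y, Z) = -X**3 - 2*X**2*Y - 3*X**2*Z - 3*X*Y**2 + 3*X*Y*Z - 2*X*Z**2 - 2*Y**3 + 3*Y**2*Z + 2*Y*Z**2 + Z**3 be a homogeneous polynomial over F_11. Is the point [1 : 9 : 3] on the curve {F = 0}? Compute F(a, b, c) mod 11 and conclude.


F(1,9,3) ≡ 0 (mod 11); P is on the curve.

Evaluate F(1, 9, 3) term-by-term (mod 11).
  -X**3 ↦ -1·1·1·1 = -1
  -2*X**2*Y ↦ -2·1·9·1 = -18
  -3*X**2*Z ↦ -3·1·1·3 = -9
  -3*X*Y**2 ↦ -3·1·81·1 = -243
  3*X*Y*Z ↦ 3·1·9·3 = 81
  -2*X*Z**2 ↦ -2·1·1·9 = -18
  -2*Y**3 ↦ -2·1·729·1 = -1458
  3*Y**2*Z ↦ 3·1·81·3 = 729
  2*Y*Z**2 ↦ 2·1·9·9 = 162
  Z**3 ↦ 1·1·1·27 = 27
Sum: F(1, 9, 3) = (-1) + (-18) + (-9) + (-243) + (81) + (-18) + (-1458) + (729) + (162) + (27) = -748.
Reducing mod 11: -748 ≡ 0 (mod 11).
Since F(a, b, c) ≡ 0 (mod 11), P lies on the curve.


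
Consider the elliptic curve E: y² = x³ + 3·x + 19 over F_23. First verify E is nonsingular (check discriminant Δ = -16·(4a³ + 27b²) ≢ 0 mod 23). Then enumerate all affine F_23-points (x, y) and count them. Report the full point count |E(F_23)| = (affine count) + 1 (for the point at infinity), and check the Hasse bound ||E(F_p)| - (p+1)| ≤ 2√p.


Affine points = {(1, 0), (3, 3), (3, 20), (4, 7), (4, 16), (6, 0), (8, 7), (8, 16), (9, 4), (9, 19), (11, 7), (11, 16), (12, 9), (12, 14), (13, 1), (13, 22), (15, 9), (15, 14), (16, 0), (19, 9), (19, 14), (20, 11), (20, 12)}; affine count = 23; |E(F_23)| = 24.

Discriminant check: Δ ∝ 4a³ + 27b² = 4·3³ + 27·19² = 4·27 + 27·361 ≡ 11 (mod 23). Nonzero ⇒ E is nonsingular.
For each x ∈ F_23, compute rhs = x³ + 3·x + 19 mod 23, then count y ∈ F_23 with y² ≡ rhs.
  x = 0: rhs = 19, matching y values: none (0 points).
  x = 1: rhs = 0, matching y values: 0 (1 points).
  x = 2: rhs = 10, matching y values: none (0 points).
  x = 3: rhs = 9, matching y values: 3, 20 (2 points).
  x = 4: rhs = 3, matching y values: 7, 16 (2 points).
  x = 5: rhs = 21, matching y values: none (0 points).
  x = 6: rhs = 0, matching y values: 0 (1 points).
  x = 7: rhs = 15, matching y values: none (0 points).
  x = 8: rhs = 3, matching y values: 7, 16 (2 points).
  x = 9: rhs = 16, matching y values: 4, 19 (2 points).
  x = 10: rhs = 14, matching y values: none (0 points).
  x = 11: rhs = 3, matching y values: 7, 16 (2 points).
  x = 12: rhs = 12, matching y values: 9, 14 (2 points).
  x = 13: rhs = 1, matching y values: 1, 22 (2 points).
  x = 14: rhs = 22, matching y values: none (0 points).
  x = 15: rhs = 12, matching y values: 9, 14 (2 points).
  x = 16: rhs = 0, matching y values: 0 (1 points).
  x = 17: rhs = 15, matching y values: none (0 points).
  x = 18: rhs = 17, matching y values: none (0 points).
  x = 19: rhs = 12, matching y values: 9, 14 (2 points).
  x = 20: rhs = 6, matching y values: 11, 12 (2 points).
  x = 21: rhs = 5, matching y values: none (0 points).
  x = 22: rhs = 15, matching y values: none (0 points).
Total affine count: 23.
Full point count |E(F_23)| = 23 + 1 = 24.
Hasse bound: |24 − (23+1)| = |0| = 0 ≤ 2√23 ≈ 9.5917 ✓.


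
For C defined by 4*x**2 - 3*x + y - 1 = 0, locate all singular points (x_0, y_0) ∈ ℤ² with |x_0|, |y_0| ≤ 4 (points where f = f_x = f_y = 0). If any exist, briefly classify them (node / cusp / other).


No singular points in the scanned grid; C is smooth there.

Compute partial derivatives:
  f_x = 8*x - 3.
  f_y = 1.
f_y = 1 is a nonzero constant, so f_y never vanishes: no point (x, y) can satisfy f = f_x = f_y = 0. In particular no (x, y) ∈ {−4, ..., 4}² is singular; the curve is smooth.


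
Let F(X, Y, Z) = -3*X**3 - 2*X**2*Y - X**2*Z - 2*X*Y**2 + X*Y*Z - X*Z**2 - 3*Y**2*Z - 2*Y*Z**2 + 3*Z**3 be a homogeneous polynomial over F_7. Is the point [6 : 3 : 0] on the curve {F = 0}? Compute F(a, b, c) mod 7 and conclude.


F(6,3,0) ≡ 1 (mod 7); P is NOT on the curve.

Evaluate F(6, 3, 0) term-by-term (mod 7).
  -3*X**3 ↦ -3·216·1·1 = -648
  -2*X**2*Y ↦ -2·36·3·1 = -216
  -X**2*Z ↦ -1·36·1·0 = 0
  -2*X*Y**2 ↦ -2·6·9·1 = -108
  X*Y*Z ↦ 1·6·3·0 = 0
  -X*Z**2 ↦ -1·6·1·0 = 0
  -3*Y**2*Z ↦ -3·1·9·0 = 0
  -2*Y*Z**2 ↦ -2·1·3·0 = 0
  3*Z**3 ↦ 3·1·1·0 = 0
Sum: F(6, 3, 0) = (-648) + (-216) + (0) + (-108) + (0) + (0) + (0) + (0) + (0) = -972.
Reducing mod 7: -972 ≡ 1 (mod 7).
Since F(a, b, c) ≡ 1 ≠ 0 (mod 7), P does NOT lie on the curve.


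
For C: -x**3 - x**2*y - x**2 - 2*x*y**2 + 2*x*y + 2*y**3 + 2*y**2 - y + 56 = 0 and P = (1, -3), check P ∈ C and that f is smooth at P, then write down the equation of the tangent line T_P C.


Tangent line at P: -23*x + 54*y + 185 = 0.

Step 1: f(1, -3) = 0, so P lies on C.
Step 2: partial derivatives
  f_x(x, y) = -3*x**2 - 2*x*y - 2*x - 2*y**2 + 2*y, f_y(x, y) = -x**2 - 4*x*y + 2*x + 6*y**2 + 4*y - 1.
  f_x(P) = -23, f_y(P) = 54 (gradient nonzero, so P is smooth).
Step 3: tangent line at P: -23·(x − 1) + 54·(y − -3) = 0.
Expanding: -23*x + 54*y + 185 = 0.


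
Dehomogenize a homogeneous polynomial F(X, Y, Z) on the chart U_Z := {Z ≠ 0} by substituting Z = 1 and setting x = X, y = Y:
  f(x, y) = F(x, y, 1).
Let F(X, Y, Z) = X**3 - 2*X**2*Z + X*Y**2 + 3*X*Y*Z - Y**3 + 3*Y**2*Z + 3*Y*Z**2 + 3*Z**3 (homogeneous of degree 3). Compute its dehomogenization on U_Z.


f(x, y) = x**3 - 2*x**2 + x*y**2 + 3*x*y - y**3 + 3*y**2 + 3*y + 3

On U_Z we set Z = 1. Each monomial c·X^i·Y^j·Z^k in F becomes c·x^i·y^j·1^k = c·x^i·y^j.
Substituting Z = 1: F(X, Y, 1) = x**3 - 2*x**2 + x*y**2 + 3*x*y - y**3 + 3*y**2 + 3*y + 3.
Note: deg(f) ≤ deg(F) = 3; strict inequality happens when F is divisible by Z (lost terms).


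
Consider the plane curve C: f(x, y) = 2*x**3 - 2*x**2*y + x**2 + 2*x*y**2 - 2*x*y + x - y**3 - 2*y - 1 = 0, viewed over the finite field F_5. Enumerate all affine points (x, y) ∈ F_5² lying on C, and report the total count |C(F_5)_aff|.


Affine F_5-points: {(2, 1), (2, 4), (3, 0)}; count = 3.

For each of the 25 pairs (x, y) ∈ F_5², evaluate f(x, y) mod 5. Record the zeros.
  x = 0: [0↦4, 1↦1, 2↦2, 3↦1, 4↦2]  zeros at y ∈ ∅
  x = 1: [0↦3, 1↦3, 2↦1, 3↦1, 4↦2]  zeros at y ∈ ∅
  x = 2: [0↦1, 1↦0, 2↦1, 3↦3, 4↦0]  zeros at y ∈ {1, 4}
  x = 3: [0↦0, 1↦4, 2↦4, 3↦4, 4↦3]  zeros at y ∈ {0}
  x = 4: [0↦2, 1↦2, 2↦2, 3↦1, 4↦3]  zeros at y ∈ ∅
Collecting zeros: affine points = {(2, 1), (2, 4), (3, 0)}.
Total count |C(F_5)_aff| = 3.


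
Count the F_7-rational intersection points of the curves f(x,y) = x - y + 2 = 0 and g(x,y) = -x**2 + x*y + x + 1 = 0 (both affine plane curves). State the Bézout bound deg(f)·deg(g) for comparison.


Common zeros: {(2, 4)}; count = 1; Bézout bound = 2.

deg(f) = 1, deg(g) = 2, so Bézout bound = 2.
Scan x ∈ F_7. For each x, list the y ∈ F_7 with f(x, y) ≡ 0 and those with g(x, y) ≡ 0 (mod 7); the common zeros in that column are the intersection.
  x = 0: f ≡ 0 at y ∈ {2}; g ≡ 0 at y ∈ ∅; common: ∅.
  x = 1: f ≡ 0 at y ∈ {3}; g ≡ 0 at y ∈ {6}; common: ∅.
  x = 2: f ≡ 0 at y ∈ {4}; g ≡ 0 at y ∈ {4}; common: {4}.
  x = 3: f ≡ 0 at y ∈ {5}; g ≡ 0 at y ∈ {4}; common: ∅.
  x = 4: f ≡ 0 at y ∈ {6}; g ≡ 0 at y ∈ {1}; common: ∅.
  x = 5: f ≡ 0 at y ∈ {0}; g ≡ 0 at y ∈ {1}; common: ∅.
  x = 6: f ≡ 0 at y ∈ {1}; g ≡ 0 at y ∈ {6}; common: ∅.
Collecting: common zeros = {(2, 4)}, so the count is 1.
Comparison with the Bézout bound: 1 ≤ 2 = deg(f)·deg(g), as expected for curves with no common component (the affine F_7-count falls short of the bound because intersections may lie at infinity, over extension fields, or carry multiplicity).


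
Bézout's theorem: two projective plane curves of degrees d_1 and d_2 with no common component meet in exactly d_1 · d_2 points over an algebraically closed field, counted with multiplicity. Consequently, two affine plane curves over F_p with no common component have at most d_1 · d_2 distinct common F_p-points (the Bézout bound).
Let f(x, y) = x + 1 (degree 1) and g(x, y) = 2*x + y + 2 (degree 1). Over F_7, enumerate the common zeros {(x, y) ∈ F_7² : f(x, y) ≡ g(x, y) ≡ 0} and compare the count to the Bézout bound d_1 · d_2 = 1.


Common zeros: {(6, 0)}; count = 1; Bézout bound = 1.

deg(f) = 1, deg(g) = 1, so Bézout bound = 1.
Scan x ∈ F_7. For each x, list the y ∈ F_7 with f(x, y) ≡ 0 and those with g(x, y) ≡ 0 (mod 7); the common zeros in that column are the intersection.
  x = 0: f ≡ 0 at y ∈ ∅; g ≡ 0 at y ∈ {5}; common: ∅.
  x = 1: f ≡ 0 at y ∈ ∅; g ≡ 0 at y ∈ {3}; common: ∅.
  x = 2: f ≡ 0 at y ∈ ∅; g ≡ 0 at y ∈ {1}; common: ∅.
  x = 3: f ≡ 0 at y ∈ ∅; g ≡ 0 at y ∈ {6}; common: ∅.
  x = 4: f ≡ 0 at y ∈ ∅; g ≡ 0 at y ∈ {4}; common: ∅.
  x = 5: f ≡ 0 at y ∈ ∅; g ≡ 0 at y ∈ {2}; common: ∅.
  x = 6: f ≡ 0 at y ∈ {0, 1, 2, 3, 4, 5, 6}; g ≡ 0 at y ∈ {0}; common: {0}.
Collecting: common zeros = {(6, 0)}, so the count is 1.
Comparison with the Bézout bound: 1 ≤ 1 = deg(f)·deg(g), as expected for curves with no common component (the bound is attained).


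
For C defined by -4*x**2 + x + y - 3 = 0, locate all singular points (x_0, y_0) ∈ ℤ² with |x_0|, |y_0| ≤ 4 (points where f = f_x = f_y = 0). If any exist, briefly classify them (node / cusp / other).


No singular points in the scanned grid; C is smooth there.

Compute partial derivatives:
  f_x = 1 - 8*x.
  f_y = 1.
f_y = 1 is a nonzero constant, so f_y never vanishes: no point (x, y) can satisfy f = f_x = f_y = 0. In particular no (x, y) ∈ {−4, ..., 4}² is singular; the curve is smooth.


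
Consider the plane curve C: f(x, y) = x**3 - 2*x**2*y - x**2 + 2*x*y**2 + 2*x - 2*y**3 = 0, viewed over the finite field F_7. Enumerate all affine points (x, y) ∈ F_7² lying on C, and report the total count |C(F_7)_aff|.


Affine F_7-points: {(0, 0), (1, 1), (2, 5), (4, 0), (4, 5), (4, 6), (5, 5)}; count = 7.

For each of the 49 pairs (x, y) ∈ F_7², evaluate f(x, y) mod 7. Record the zeros.
  x = 0: [0↦0, 1↦5, 2↦5, 3↦2, 4↦5, 5↦2, 6↦2]  zeros at y ∈ {0}
  x = 1: [0↦2, 1↦0, 2↦4, 3↦2, 4↦3, 5↦2, 6↦1]  zeros at y ∈ {1}
  x = 2: [0↦1, 1↦2, 2↦6, 3↦1, 4↦3, 5↦0, 6↦1]  zeros at y ∈ {5}
  x = 3: [0↦3, 1↦3, 2↦3, 3↦5, 4↦4, 5↦2, 6↦1]  zeros at y ∈ ∅
  x = 4: [0↦0, 1↦2, 2↦1, 3↦6, 4↦5, 5↦0, 6↦0]  zeros at y ∈ {0, 5, 6}
  x = 5: [0↦5, 1↦5, 2↦6, 3↦3, 4↦5, 5↦0, 6↦4]  zeros at y ∈ {5}
  x = 6: [0↦3, 1↦4, 2↦3, 3↦2, 4↦3, 5↦1, 6↦5]  zeros at y ∈ ∅
Collecting zeros: affine points = {(0, 0), (1, 1), (2, 5), (4, 0), (4, 5), (4, 6), (5, 5)}.
Total count |C(F_7)_aff| = 7.


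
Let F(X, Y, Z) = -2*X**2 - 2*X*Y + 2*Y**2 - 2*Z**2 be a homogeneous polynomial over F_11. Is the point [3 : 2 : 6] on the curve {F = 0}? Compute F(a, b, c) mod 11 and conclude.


F(3,2,6) ≡ 5 (mod 11); P is NOT on the curve.

Evaluate F(3, 2, 6) term-by-term (mod 11).
  -2*X**2 ↦ -2·9·1·1 = -18
  -2*X*Y ↦ -2·3·2·1 = -12
  2*Y**2 ↦ 2·1·4·1 = 8
  -2*Z**2 ↦ -2·1·1·36 = -72
Sum: F(3, 2, 6) = (-18) + (-12) + (8) + (-72) = -94.
Reducing mod 11: -94 ≡ 5 (mod 11).
Since F(a, b, c) ≡ 5 ≠ 0 (mod 11), P does NOT lie on the curve.


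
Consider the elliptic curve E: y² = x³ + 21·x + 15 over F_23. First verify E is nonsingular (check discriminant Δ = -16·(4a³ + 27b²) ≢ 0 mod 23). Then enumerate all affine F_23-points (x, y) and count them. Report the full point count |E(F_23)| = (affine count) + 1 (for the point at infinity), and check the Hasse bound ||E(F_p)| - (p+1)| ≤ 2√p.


Affine points = {(3, 6), (3, 17), (4, 5), (4, 18), (6, 9), (6, 14), (9, 6), (9, 17), (10, 11), (10, 12), (11, 6), (11, 17), (13, 1), (13, 22), (15, 5), (15, 18), (16, 10), (16, 13), (17, 8), (17, 15), (22, 4), (22, 19)}; affine count = 22; |E(F_23)| = 23.

Discriminant check: Δ ∝ 4a³ + 27b² = 4·21³ + 27·15² = 4·9261 + 27·225 ≡ 17 (mod 23). Nonzero ⇒ E is nonsingular.
For each x ∈ F_23, compute rhs = x³ + 21·x + 15 mod 23, then count y ∈ F_23 with y² ≡ rhs.
  x = 0: rhs = 15, matching y values: none (0 points).
  x = 1: rhs = 14, matching y values: none (0 points).
  x = 2: rhs = 19, matching y values: none (0 points).
  x = 3: rhs = 13, matching y values: 6, 17 (2 points).
  x = 4: rhs = 2, matching y values: 5, 18 (2 points).
  x = 5: rhs = 15, matching y values: none (0 points).
  x = 6: rhs = 12, matching y values: 9, 14 (2 points).
  x = 7: rhs = 22, matching y values: none (0 points).
  x = 8: rhs = 5, matching y values: none (0 points).
  x = 9: rhs = 13, matching y values: 6, 17 (2 points).
  x = 10: rhs = 6, matching y values: 11, 12 (2 points).
  x = 11: rhs = 13, matching y values: 6, 17 (2 points).
  x = 12: rhs = 17, matching y values: none (0 points).
  x = 13: rhs = 1, matching y values: 1, 22 (2 points).
  x = 14: rhs = 17, matching y values: none (0 points).
  x = 15: rhs = 2, matching y values: 5, 18 (2 points).
  x = 16: rhs = 8, matching y values: 10, 13 (2 points).
  x = 17: rhs = 18, matching y values: 8, 15 (2 points).
  x = 18: rhs = 15, matching y values: none (0 points).
  x = 19: rhs = 5, matching y values: none (0 points).
  x = 20: rhs = 17, matching y values: none (0 points).
  x = 21: rhs = 11, matching y values: none (0 points).
  x = 22: rhs = 16, matching y values: 4, 19 (2 points).
Total affine count: 22.
Full point count |E(F_23)| = 22 + 1 = 23.
Hasse bound: |23 − (23+1)| = |-1| = 1 ≤ 2√23 ≈ 9.5917 ✓.
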